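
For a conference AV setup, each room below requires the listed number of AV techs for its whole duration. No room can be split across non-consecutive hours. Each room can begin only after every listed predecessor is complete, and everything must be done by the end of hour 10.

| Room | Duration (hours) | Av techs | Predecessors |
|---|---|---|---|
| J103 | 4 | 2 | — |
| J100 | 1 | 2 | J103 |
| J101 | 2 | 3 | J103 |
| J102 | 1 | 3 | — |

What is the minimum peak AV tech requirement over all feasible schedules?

3

Early-start (J103@1, J100@5, J101@5, J102@1) gives peak 5: h1:5  h2:2  h3:2  h4:2  h5:5  h6:3  h7:0  h8:0  h9:0  h10:0.
Shift J101→6, J102→8.
Schedule J103@1, J100@5, J101@6, J102@8: h1:2  h2:2  h3:2  h4:2  h5:2  h6:3  h7:3  h8:3  h9:0  h10:0 — peak 3.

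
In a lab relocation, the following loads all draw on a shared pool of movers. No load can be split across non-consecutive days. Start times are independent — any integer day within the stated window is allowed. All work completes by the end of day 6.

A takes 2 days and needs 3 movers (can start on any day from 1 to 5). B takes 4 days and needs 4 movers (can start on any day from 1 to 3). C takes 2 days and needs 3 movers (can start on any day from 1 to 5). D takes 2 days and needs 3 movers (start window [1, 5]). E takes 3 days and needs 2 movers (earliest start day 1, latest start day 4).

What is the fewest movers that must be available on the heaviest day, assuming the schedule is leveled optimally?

Early-start (A@1, B@1, C@1, D@1, E@1) gives peak 15: d1:15  d2:15  d3:6  d4:4  d5:0  d6:0.
Shift C→5, D→5, E→3.
Schedule A@1, B@1, C@5, D@5, E@3: d1:7  d2:7  d3:6  d4:6  d5:8  d6:6 — peak 8.

8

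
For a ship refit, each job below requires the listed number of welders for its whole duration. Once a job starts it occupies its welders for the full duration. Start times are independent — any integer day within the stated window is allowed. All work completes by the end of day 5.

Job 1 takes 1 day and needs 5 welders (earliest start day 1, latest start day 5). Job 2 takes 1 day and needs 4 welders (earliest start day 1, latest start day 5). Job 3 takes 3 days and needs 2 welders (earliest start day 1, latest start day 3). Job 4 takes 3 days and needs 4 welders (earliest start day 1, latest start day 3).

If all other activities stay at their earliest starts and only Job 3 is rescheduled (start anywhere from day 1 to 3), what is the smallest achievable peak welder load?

13

Job 3@1: d1:15  d2:6  d3:6  d4:0  d5:0 → peak 15
Job 3@2: d1:13  d2:6  d3:6  d4:2  d5:0 → peak 13
Job 3@3: d1:13  d2:4  d3:6  d4:2  d5:2 → peak 13
Best is Job 3@2, peak 13.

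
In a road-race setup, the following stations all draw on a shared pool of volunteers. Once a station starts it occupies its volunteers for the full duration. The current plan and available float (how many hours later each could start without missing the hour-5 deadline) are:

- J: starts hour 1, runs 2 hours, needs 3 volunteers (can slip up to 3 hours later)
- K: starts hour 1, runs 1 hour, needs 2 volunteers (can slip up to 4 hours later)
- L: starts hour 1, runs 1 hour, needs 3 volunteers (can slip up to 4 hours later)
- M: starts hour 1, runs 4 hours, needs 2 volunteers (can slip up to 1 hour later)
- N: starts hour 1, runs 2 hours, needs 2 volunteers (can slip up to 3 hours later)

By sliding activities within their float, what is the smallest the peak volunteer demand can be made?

Early-start (J@1, K@1, L@1, M@1, N@1) gives peak 12: h1:12  h2:7  h3:2  h4:2  h5:0.
Shift L→3, M→2, N→4.
Schedule J@1, K@1, L@3, M@2, N@4: h1:5  h2:5  h3:5  h4:4  h5:4 — peak 5.
Total volunteer-hours = 23 over 5 hours ⇒ peak ≥ ⌈23/5⌉ = 5, so 5 is optimal.

5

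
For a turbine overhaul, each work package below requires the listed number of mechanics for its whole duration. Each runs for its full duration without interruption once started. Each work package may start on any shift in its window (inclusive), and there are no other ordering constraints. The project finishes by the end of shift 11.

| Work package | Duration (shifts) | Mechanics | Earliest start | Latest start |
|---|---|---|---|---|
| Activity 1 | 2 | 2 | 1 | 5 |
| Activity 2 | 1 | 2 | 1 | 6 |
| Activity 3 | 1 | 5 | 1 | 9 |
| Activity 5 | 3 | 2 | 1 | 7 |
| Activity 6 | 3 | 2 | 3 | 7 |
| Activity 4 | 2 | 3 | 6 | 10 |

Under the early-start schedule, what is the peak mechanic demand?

Early-start schedule: Activity 1@1, Activity 2@1, Activity 3@1, Activity 5@1, Activity 6@3, Activity 4@6.
Load per shift: shift 1: 11, shift 2: 4, shift 3: 4, shift 4: 2, shift 5: 2, shift 6: 3, shift 7: 3, shift 8: 0, shift 9: 0, shift 10: 0, shift 11: 0.
Peak is 11.

11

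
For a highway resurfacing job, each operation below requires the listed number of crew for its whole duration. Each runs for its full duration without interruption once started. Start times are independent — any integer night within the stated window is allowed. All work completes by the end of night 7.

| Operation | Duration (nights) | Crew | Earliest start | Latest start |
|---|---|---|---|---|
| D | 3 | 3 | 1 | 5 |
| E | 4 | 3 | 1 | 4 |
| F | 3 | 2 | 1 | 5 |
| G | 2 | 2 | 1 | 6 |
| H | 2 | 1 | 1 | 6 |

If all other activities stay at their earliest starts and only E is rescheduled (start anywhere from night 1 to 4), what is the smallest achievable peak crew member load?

8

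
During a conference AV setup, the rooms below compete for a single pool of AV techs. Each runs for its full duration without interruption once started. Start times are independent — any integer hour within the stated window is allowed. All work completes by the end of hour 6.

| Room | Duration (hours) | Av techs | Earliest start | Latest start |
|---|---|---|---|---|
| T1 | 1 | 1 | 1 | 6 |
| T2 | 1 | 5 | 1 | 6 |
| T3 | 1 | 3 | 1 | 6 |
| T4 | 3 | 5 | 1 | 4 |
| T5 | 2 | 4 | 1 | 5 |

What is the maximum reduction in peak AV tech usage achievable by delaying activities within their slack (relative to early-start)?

Early-start peak: h1:18  h2:9  h3:5  h4:0  h5:0  h6:0 ⇒ 18.
Leveled (T1@1, T2@1, T3@2, T4@4, T5@2): h1:6  h2:7  h3:4  h4:5  h5:5  h6:5 ⇒ 7.
Reduction 18 − 7 = 11.

11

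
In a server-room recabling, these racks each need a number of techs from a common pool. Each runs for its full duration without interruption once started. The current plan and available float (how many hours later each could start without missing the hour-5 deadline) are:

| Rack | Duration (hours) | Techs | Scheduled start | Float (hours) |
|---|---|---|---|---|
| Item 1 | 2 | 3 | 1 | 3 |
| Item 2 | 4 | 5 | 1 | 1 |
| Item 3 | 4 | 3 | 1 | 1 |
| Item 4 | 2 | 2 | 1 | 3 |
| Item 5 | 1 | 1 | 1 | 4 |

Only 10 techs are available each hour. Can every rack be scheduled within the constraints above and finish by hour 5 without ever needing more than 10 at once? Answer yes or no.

no

The minimum achievable peak is 11; 10 < 11, so no feasible schedule stays within the cap.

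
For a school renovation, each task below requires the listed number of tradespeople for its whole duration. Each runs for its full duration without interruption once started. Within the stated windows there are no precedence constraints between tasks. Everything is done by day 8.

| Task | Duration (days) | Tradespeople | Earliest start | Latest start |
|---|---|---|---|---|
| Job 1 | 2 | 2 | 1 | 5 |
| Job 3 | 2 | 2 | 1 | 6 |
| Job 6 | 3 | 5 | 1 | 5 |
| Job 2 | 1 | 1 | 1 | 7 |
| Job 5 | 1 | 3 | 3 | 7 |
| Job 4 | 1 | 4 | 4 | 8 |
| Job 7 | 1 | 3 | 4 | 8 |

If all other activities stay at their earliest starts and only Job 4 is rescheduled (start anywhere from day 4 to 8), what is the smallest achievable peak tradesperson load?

10

Job 4@4: d1:10  d2:9  d3:8  d4:7  d5:0  d6:0  d7:0  d8:0 → peak 10
Job 4@5: d1:10  d2:9  d3:8  d4:3  d5:4  d6:0  d7:0  d8:0 → peak 10
Job 4@6: d1:10  d2:9  d3:8  d4:3  d5:0  d6:4  d7:0  d8:0 → peak 10
Job 4@7: d1:10  d2:9  d3:8  d4:3  d5:0  d6:0  d7:4  d8:0 → peak 10
Job 4@8: d1:10  d2:9  d3:8  d4:3  d5:0  d6:0  d7:0  d8:4 → peak 10
Best is Job 4@4, peak 10.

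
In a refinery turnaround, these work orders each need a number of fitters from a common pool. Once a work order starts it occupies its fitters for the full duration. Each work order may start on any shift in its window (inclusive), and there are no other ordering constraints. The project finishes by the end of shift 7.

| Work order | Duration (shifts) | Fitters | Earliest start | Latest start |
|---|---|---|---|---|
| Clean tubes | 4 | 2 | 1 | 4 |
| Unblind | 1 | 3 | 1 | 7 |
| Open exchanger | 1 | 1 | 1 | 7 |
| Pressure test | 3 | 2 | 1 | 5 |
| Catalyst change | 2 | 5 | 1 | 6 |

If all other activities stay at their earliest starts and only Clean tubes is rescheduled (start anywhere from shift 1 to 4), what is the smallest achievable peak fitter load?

Clean tubes@1: s1:13  s2:9  s3:4  s4:2  s5:0  s6:0  s7:0 → peak 13
Clean tubes@2: s1:11  s2:9  s3:4  s4:2  s5:2  s6:0  s7:0 → peak 11
Clean tubes@3: s1:11  s2:7  s3:4  s4:2  s5:2  s6:2  s7:0 → peak 11
Clean tubes@4: s1:11  s2:7  s3:2  s4:2  s5:2  s6:2  s7:2 → peak 11
Best is Clean tubes@2, peak 11.

11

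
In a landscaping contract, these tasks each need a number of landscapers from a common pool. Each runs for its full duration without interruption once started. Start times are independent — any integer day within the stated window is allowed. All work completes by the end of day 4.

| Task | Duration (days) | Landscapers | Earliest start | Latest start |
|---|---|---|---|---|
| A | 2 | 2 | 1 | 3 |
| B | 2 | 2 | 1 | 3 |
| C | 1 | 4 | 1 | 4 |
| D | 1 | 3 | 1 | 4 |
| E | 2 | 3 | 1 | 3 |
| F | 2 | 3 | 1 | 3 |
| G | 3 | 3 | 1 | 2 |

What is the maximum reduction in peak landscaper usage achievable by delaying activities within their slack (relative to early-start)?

Early-start peak: d1:20  d2:13  d3:3  d4:0 ⇒ 20.
Leveled (A@1, B@1, C@1, D@2, E@3, F@3, G@2): d1:8  d2:10  d3:9  d4:9 ⇒ 10.
Reduction 20 − 10 = 10.

10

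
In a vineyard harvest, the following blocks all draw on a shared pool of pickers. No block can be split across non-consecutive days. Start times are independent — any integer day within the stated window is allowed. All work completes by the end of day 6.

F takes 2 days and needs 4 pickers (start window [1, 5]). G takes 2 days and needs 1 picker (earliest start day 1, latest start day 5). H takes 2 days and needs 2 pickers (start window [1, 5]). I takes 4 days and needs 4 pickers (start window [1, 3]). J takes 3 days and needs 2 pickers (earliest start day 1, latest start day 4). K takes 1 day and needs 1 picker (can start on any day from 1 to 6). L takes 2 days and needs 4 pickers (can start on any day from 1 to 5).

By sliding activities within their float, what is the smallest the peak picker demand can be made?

Early-start (F@1, G@1, H@1, I@1, J@1, K@1, L@1) gives peak 18: d1:18  d2:17  d3:6  d4:4  d5:0  d6:0.
Shift H→3, I→3, L→5.
Schedule F@1, G@1, H@3, I@3, J@1, K@1, L@5: d1:8  d2:7  d3:8  d4:6  d5:8  d6:8 — peak 8.
Total picker-days = 45 over 6 days ⇒ peak ≥ ⌈45/6⌉ = 8, so 8 is optimal.

8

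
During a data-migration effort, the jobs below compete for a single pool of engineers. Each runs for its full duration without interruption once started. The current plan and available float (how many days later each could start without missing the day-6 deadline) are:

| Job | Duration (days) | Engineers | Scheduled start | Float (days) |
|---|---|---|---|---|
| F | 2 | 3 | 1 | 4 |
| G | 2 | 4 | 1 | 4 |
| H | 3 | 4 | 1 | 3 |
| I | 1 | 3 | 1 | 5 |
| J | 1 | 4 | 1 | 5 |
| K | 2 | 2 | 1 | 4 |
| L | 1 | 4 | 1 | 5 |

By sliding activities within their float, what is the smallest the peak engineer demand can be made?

Early-start (F@1, G@1, H@1, I@1, J@1, K@1, L@1) gives peak 24: d1:24  d2:13  d3:4  d4:0  d5:0  d6:0.
Shift H→3, I→3, J→4, K→5, L→6.
Schedule F@1, G@1, H@3, I@3, J@4, K@5, L@6: d1:7  d2:7  d3:7  d4:8  d5:6  d6:6 — peak 8.

8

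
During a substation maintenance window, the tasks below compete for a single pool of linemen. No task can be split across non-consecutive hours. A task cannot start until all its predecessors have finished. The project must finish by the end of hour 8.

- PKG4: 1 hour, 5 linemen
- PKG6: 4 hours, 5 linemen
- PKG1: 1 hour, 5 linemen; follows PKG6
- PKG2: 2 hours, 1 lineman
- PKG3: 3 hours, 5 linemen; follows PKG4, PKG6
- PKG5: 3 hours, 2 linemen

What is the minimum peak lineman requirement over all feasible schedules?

10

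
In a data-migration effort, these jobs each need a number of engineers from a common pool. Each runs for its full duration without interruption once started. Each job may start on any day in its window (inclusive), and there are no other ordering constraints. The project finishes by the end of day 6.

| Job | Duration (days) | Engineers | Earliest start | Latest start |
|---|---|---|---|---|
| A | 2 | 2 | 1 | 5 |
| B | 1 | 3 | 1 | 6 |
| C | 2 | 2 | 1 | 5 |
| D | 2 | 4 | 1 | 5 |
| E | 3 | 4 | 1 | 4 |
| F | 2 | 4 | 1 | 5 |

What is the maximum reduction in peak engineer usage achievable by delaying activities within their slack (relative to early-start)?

Early-start peak: d1:19  d2:16  d3:4  d4:0  d5:0  d6:0 ⇒ 19.
Leveled (A@1, B@1, C@1, D@2, E@3, F@4): d1:7  d2:8  d3:8  d4:8  d5:8  d6:0 ⇒ 8.
Reduction 19 − 8 = 11.

11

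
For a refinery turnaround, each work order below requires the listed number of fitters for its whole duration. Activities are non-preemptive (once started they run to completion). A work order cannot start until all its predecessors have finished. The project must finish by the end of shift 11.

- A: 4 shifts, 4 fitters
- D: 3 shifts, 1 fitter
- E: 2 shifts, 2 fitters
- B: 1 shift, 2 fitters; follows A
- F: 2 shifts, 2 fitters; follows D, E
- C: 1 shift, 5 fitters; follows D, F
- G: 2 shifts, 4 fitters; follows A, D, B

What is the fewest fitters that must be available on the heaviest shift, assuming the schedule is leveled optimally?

5

Early-start (A@1, D@1, E@1, B@5, F@4, C@6, G@6) gives peak 9: s1:7  s2:7  s3:5  s4:6  s5:4  s6:9  s7:4  s8:0  s9:0  s10:0  s11:0.
Shift E→5, F→7, C→9, G→10.
Schedule A@1, D@1, E@5, B@5, F@7, C@9, G@10: s1:5  s2:5  s3:5  s4:4  s5:4  s6:2  s7:2  s8:2  s9:5  s10:4  s11:4 — peak 5.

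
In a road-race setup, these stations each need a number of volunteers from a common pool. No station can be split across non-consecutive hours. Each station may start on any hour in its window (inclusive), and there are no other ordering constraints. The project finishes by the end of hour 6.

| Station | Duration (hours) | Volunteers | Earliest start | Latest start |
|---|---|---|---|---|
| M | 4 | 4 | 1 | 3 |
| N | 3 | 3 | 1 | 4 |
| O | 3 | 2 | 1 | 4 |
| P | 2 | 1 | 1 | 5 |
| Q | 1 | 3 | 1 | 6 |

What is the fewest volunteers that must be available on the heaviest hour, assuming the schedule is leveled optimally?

Early-start (M@1, N@1, O@1, P@1, Q@1) gives peak 13: h1:13  h2:10  h3:9  h4:4  h5:0  h6:0.
Shift O→4, P→4, Q→5.
Schedule M@1, N@1, O@4, P@4, Q@5: h1:7  h2:7  h3:7  h4:7  h5:6  h6:2 — peak 7.

7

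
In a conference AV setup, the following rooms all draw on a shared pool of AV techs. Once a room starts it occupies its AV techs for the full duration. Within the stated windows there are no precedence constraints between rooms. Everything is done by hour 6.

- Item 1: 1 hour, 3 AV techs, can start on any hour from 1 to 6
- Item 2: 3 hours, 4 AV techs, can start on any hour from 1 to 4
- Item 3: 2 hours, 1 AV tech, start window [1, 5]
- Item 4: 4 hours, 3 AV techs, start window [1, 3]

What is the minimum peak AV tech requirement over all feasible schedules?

7

Early-start (Item 1@1, Item 2@1, Item 3@1, Item 4@1) gives peak 11: h1:11  h2:8  h3:7  h4:3  h5:0  h6:0.
Shift Item 3→4, Item 4→2.
Schedule Item 1@1, Item 2@1, Item 3@4, Item 4@2: h1:7  h2:7  h3:7  h4:4  h5:4  h6:0 — peak 7.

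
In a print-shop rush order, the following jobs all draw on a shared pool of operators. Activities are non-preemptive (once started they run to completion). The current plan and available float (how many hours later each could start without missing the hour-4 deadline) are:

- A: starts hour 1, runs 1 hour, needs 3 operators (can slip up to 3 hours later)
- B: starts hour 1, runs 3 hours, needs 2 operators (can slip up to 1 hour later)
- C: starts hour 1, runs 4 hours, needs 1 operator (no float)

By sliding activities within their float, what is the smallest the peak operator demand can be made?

4

Early-start (A@1, B@1, C@1) gives peak 6: h1:6  h2:3  h3:3  h4:1.
Shift B→2.
Schedule A@1, B@2, C@1: h1:4  h2:3  h3:3  h4:3 — peak 4.
Total operator-hours = 13 over 4 hours ⇒ peak ≥ ⌈13/4⌉ = 4, so 4 is optimal.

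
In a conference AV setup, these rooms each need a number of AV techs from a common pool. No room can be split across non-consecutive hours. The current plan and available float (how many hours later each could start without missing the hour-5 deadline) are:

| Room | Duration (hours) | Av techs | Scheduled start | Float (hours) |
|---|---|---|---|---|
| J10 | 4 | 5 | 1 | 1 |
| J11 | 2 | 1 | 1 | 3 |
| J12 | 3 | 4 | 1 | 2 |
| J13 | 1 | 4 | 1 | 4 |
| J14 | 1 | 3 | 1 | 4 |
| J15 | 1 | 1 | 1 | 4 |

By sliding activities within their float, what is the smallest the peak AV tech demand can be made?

9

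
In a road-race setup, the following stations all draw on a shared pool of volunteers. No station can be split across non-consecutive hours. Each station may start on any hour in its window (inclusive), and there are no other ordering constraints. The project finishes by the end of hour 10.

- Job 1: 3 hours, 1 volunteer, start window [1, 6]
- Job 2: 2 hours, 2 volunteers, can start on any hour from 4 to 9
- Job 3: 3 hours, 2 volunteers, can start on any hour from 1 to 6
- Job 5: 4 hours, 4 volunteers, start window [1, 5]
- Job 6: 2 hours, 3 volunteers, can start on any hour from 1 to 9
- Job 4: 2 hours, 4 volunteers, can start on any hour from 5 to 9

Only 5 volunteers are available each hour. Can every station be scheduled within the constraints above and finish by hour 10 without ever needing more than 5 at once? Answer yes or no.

Schedule Job 1@1, Job 2@5, Job 3@5, Job 5@1, Job 6@7, Job 4@9: h1:5  h2:5  h3:5  h4:4  h5:4  h6:4  h7:5  h8:3  h9:4  h10:4 — peak 5 ≤ 5.

yes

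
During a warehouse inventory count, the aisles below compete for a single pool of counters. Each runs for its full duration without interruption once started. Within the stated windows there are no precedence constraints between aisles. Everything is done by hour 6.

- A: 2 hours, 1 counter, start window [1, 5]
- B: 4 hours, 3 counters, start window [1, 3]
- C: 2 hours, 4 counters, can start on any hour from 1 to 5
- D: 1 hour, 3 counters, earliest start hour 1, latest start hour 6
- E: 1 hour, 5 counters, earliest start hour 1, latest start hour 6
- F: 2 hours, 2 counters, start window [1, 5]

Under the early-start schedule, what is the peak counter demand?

18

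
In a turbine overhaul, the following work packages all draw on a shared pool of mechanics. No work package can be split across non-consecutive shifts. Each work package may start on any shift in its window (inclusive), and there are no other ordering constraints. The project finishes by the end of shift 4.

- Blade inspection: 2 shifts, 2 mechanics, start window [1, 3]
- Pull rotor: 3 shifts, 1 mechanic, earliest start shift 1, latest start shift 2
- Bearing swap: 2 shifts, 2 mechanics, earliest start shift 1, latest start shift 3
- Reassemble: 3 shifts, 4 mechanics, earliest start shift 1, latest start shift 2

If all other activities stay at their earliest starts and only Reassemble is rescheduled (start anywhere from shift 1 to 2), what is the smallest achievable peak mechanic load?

9

Reassemble@1: s1:9  s2:9  s3:5  s4:0 → peak 9
Reassemble@2: s1:5  s2:9  s3:5  s4:4 → peak 9
Best is Reassemble@1, peak 9.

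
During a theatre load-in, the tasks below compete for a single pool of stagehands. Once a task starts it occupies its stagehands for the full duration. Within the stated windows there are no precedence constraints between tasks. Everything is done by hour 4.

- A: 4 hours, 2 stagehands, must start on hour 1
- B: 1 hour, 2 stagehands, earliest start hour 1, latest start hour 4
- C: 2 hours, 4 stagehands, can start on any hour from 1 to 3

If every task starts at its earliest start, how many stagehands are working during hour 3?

At early start, hour 3 has: A.
Demand: 2 = 2.

2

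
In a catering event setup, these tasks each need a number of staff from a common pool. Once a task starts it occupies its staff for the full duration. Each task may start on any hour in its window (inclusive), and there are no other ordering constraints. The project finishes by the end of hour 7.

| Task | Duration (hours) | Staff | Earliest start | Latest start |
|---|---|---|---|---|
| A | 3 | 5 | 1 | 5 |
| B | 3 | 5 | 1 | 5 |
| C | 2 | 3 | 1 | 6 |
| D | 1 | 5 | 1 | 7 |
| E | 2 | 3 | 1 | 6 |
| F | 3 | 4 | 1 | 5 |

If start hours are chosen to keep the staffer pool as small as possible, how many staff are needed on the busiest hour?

Early-start (A@1, B@1, C@1, D@1, E@1, F@1) gives peak 25: h1:25  h2:20  h3:14  h4:0  h5:0  h6:0  h7:0.
Shift B→4, D→7, E→3, F→5.
Schedule A@1, B@4, C@1, D@7, E@3, F@5: h1:8  h2:8  h3:8  h4:8  h5:9  h6:9  h7:9 — peak 9.
Total staffer-hours = 59 over 7 hours ⇒ peak ≥ ⌈59/7⌉ = 9, so 9 is optimal.

9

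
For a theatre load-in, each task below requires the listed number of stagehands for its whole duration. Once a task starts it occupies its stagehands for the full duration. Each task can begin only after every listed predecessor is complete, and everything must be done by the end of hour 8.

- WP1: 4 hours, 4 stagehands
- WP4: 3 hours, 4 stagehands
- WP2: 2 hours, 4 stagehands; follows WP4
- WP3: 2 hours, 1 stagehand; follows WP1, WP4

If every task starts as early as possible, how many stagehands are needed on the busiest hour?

8

Early-start schedule: WP1@1, WP4@1, WP2@4, WP3@5.
Load per hour: hour 1: 8, hour 2: 8, hour 3: 8, hour 4: 8, hour 5: 5, hour 6: 1, hour 7: 0, hour 8: 0.
Peak is 8.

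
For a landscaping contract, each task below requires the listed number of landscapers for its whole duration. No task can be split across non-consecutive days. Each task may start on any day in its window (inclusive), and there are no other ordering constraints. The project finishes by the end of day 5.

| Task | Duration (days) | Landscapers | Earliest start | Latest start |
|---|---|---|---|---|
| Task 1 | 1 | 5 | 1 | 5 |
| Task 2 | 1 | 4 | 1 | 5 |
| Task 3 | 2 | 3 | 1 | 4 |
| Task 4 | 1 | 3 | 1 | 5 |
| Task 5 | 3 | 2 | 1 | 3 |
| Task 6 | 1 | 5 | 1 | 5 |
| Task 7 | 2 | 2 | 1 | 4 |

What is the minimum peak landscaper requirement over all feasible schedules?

7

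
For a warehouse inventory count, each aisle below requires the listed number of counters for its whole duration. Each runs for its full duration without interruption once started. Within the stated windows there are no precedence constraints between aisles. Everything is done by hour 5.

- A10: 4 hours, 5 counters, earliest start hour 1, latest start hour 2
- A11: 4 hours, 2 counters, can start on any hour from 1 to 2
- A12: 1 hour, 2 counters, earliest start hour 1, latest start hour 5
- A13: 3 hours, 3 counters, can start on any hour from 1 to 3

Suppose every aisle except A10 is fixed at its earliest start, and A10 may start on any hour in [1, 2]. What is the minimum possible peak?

A10@1: h1:12  h2:10  h3:10  h4:7  h5:0 → peak 12
A10@2: h1:7  h2:10  h3:10  h4:7  h5:5 → peak 10
Best is A10@2, peak 10.

10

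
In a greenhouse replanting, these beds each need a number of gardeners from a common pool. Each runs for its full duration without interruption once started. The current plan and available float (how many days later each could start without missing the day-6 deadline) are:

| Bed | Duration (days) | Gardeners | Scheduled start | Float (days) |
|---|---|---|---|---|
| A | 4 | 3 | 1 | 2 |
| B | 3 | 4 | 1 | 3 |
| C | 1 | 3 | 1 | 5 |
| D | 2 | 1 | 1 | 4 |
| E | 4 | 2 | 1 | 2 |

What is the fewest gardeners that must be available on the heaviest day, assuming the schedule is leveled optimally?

Early-start (A@1, B@1, C@1, D@1, E@1) gives peak 13: d1:13  d2:10  d3:9  d4:5  d5:0  d6:0.
Shift C→4, E→3.
Schedule A@1, B@1, C@4, D@1, E@3: d1:8  d2:8  d3:9  d4:8  d5:2  d6:2 — peak 9.

9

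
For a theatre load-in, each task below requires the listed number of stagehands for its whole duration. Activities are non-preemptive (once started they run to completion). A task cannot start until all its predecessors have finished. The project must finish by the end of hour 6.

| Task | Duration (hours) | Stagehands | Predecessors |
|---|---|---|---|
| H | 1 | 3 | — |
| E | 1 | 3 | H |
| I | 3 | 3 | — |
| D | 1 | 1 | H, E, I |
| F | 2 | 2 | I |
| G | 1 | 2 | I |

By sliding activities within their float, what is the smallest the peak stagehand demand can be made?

5

Early-start (H@1, E@2, I@1, D@4, F@4, G@4) gives peak 6: h1:6  h2:6  h3:3  h4:5  h5:2  h6:0.
Shift E→5, I→2, D→6, F→5, G→6.
Schedule H@1, E@5, I@2, D@6, F@5, G@6: h1:3  h2:3  h3:3  h4:3  h5:5  h6:5 — peak 5.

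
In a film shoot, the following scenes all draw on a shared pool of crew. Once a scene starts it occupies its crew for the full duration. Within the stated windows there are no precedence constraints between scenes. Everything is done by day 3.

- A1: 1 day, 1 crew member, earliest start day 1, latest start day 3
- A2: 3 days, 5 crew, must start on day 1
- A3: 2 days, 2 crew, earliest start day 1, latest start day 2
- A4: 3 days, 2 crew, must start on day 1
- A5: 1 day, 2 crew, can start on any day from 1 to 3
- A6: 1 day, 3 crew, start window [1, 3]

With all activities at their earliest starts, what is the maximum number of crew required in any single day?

15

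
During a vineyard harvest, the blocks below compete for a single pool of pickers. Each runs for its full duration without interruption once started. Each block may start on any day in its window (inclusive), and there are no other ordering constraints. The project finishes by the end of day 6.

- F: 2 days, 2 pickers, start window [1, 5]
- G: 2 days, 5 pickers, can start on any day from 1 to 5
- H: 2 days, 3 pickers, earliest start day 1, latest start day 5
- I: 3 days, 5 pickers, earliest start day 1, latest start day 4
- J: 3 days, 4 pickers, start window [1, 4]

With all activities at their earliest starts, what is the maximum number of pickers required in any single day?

19

Early-start schedule: F@1, G@1, H@1, I@1, J@1.
Load per day: day 1: 19, day 2: 19, day 3: 9, day 4: 0, day 5: 0, day 6: 0.
Peak is 19.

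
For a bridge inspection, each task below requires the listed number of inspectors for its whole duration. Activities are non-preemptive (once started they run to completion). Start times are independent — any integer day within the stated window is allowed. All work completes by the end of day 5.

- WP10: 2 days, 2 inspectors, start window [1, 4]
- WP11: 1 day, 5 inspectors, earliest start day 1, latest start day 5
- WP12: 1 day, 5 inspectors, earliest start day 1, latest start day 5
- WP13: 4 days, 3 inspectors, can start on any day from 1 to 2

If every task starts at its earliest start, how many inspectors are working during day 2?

5

At early start, day 2 has: WP10, WP13.
Demand: 2 + 3 = 5.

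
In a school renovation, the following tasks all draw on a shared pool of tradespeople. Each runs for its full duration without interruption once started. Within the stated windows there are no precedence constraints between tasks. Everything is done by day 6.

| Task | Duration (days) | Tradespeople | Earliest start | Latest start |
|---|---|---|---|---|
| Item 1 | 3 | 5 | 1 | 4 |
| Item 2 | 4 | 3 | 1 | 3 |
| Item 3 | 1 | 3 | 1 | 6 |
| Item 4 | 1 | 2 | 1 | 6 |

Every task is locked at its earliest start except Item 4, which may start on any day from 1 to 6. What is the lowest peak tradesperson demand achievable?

Item 4@1: d1:13  d2:8  d3:8  d4:3  d5:0  d6:0 → peak 13
Item 4@2: d1:11  d2:10  d3:8  d4:3  d5:0  d6:0 → peak 11
Item 4@3: d1:11  d2:8  d3:10  d4:3  d5:0  d6:0 → peak 11
Item 4@4: d1:11  d2:8  d3:8  d4:5  d5:0  d6:0 → peak 11
Item 4@5: d1:11  d2:8  d3:8  d4:3  d5:2  d6:0 → peak 11
Item 4@6: d1:11  d2:8  d3:8  d4:3  d5:0  d6:2 → peak 11
Best is Item 4@2, peak 11.

11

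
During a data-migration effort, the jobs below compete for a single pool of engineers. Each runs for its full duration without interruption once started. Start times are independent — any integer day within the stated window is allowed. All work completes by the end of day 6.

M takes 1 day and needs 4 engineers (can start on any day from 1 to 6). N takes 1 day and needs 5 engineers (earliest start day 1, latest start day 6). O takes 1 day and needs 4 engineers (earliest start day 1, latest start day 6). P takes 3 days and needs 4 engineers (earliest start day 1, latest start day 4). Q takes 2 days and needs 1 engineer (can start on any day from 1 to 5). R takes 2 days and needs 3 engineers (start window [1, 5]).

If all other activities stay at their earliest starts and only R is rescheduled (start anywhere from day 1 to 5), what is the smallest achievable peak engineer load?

18

R@1: d1:21  d2:8  d3:4  d4:0  d5:0  d6:0 → peak 21
R@2: d1:18  d2:8  d3:7  d4:0  d5:0  d6:0 → peak 18
R@3: d1:18  d2:5  d3:7  d4:3  d5:0  d6:0 → peak 18
R@4: d1:18  d2:5  d3:4  d4:3  d5:3  d6:0 → peak 18
R@5: d1:18  d2:5  d3:4  d4:0  d5:3  d6:3 → peak 18
Best is R@2, peak 18.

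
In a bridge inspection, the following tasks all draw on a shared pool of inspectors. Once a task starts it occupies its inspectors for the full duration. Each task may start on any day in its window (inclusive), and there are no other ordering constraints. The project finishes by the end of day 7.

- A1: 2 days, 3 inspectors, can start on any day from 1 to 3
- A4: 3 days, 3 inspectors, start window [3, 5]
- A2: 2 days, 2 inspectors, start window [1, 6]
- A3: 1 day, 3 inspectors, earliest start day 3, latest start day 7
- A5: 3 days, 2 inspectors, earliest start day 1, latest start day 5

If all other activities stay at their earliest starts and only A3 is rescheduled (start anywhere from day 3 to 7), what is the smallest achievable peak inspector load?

A3@3: d1:7  d2:7  d3:8  d4:3  d5:3  d6:0  d7:0 → peak 8
A3@4: d1:7  d2:7  d3:5  d4:6  d5:3  d6:0  d7:0 → peak 7
A3@5: d1:7  d2:7  d3:5  d4:3  d5:6  d6:0  d7:0 → peak 7
A3@6: d1:7  d2:7  d3:5  d4:3  d5:3  d6:3  d7:0 → peak 7
A3@7: d1:7  d2:7  d3:5  d4:3  d5:3  d6:0  d7:3 → peak 7
Best is A3@4, peak 7.

7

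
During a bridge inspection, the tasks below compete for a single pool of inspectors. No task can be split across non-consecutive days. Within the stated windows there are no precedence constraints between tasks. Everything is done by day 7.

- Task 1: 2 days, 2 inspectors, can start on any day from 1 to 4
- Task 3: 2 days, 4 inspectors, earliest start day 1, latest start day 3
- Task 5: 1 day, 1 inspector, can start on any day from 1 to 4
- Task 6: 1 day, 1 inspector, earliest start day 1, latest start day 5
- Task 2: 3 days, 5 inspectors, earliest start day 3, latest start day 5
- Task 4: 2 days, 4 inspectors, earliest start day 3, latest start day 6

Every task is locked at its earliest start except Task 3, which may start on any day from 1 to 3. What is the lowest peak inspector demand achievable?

Task 3@1: d1:8  d2:6  d3:9  d4:9  d5:5  d6:0  d7:0 → peak 9
Task 3@2: d1:4  d2:6  d3:13  d4:9  d5:5  d6:0  d7:0 → peak 13
Task 3@3: d1:4  d2:2  d3:13  d4:13  d5:5  d6:0  d7:0 → peak 13
Best is Task 3@1, peak 9.

9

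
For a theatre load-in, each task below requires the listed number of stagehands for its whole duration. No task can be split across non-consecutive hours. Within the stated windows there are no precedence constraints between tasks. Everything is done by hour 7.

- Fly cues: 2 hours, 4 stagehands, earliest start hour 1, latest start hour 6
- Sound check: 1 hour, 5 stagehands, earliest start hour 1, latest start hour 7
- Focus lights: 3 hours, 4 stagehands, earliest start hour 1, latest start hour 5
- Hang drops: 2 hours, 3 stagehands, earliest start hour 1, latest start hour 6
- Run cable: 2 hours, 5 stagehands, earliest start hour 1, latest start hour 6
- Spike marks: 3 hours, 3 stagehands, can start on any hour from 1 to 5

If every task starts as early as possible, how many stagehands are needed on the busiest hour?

24

Early-start schedule: Fly cues@1, Sound check@1, Focus lights@1, Hang drops@1, Run cable@1, Spike marks@1.
Load per hour: hour 1: 24, hour 2: 19, hour 3: 7, hour 4: 0, hour 5: 0, hour 6: 0, hour 7: 0.
Peak is 24.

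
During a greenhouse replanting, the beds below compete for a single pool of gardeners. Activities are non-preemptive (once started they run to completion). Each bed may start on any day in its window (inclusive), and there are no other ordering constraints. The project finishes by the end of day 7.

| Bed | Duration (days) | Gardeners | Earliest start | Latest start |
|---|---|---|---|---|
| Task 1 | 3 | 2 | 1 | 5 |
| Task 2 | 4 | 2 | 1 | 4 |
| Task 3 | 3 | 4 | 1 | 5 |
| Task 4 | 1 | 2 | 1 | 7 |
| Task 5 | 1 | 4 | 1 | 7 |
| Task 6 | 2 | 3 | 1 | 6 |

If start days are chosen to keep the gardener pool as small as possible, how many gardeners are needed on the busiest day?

6

Early-start (Task 1@1, Task 2@1, Task 3@1, Task 4@1, Task 5@1, Task 6@1) gives peak 17: d1:17  d2:11  d3:8  d4:2  d5:0  d6:0  d7:0.
Shift Task 2→3, Task 3→4, Task 4→3, Task 5→7.
Schedule Task 1@1, Task 2@3, Task 3@4, Task 4@3, Task 5@7, Task 6@1: d1:5  d2:5  d3:6  d4:6  d5:6  d6:6  d7:4 — peak 6.
Total gardener-days = 38 over 7 days ⇒ peak ≥ ⌈38/7⌉ = 6, so 6 is optimal.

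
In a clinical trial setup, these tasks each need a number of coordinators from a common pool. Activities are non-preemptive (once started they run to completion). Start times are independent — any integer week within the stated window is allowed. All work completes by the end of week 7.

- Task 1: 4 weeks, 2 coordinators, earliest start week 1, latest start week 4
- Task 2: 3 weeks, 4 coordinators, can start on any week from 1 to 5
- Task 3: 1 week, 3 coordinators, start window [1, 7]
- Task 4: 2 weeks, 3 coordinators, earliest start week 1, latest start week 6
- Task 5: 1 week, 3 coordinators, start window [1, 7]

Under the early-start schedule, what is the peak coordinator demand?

Early-start schedule: Task 1@1, Task 2@1, Task 3@1, Task 4@1, Task 5@1.
Load per week: week 1: 15, week 2: 9, week 3: 6, week 4: 2, week 5: 0, week 6: 0, week 7: 0.
Peak is 15.

15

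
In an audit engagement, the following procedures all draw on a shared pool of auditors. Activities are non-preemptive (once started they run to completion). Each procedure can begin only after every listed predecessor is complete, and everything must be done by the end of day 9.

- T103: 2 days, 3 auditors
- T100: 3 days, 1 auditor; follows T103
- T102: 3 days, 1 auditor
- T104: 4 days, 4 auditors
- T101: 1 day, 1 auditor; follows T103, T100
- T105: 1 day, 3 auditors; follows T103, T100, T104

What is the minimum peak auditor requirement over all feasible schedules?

5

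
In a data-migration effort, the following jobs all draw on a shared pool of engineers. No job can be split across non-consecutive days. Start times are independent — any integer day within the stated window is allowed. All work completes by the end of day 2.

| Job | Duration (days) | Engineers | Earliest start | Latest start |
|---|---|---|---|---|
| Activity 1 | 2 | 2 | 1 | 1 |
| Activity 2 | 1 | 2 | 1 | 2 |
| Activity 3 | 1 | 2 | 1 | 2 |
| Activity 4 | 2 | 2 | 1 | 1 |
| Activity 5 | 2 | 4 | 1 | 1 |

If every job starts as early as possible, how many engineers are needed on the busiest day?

Early-start schedule: Activity 1@1, Activity 2@1, Activity 3@1, Activity 4@1, Activity 5@1.
Load per day: day 1: 12, day 2: 8.
Peak is 12.

12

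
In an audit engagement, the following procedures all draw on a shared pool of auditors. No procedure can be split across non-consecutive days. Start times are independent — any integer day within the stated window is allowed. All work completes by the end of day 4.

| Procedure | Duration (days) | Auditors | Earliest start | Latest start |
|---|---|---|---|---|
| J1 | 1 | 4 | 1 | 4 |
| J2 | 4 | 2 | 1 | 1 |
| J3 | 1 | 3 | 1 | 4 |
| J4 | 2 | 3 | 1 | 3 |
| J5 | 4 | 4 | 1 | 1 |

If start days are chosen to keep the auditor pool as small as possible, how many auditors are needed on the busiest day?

Early-start (J1@1, J2@1, J3@1, J4@1, J5@1) gives peak 16: d1:16  d2:9  d3:6  d4:6.
Shift J3→2, J4→3.
Schedule J1@1, J2@1, J3@2, J4@3, J5@1: d1:10  d2:9  d3:9  d4:9 — peak 10.
Total auditor-days = 37 over 4 days ⇒ peak ≥ ⌈37/4⌉ = 10, so 10 is optimal.

10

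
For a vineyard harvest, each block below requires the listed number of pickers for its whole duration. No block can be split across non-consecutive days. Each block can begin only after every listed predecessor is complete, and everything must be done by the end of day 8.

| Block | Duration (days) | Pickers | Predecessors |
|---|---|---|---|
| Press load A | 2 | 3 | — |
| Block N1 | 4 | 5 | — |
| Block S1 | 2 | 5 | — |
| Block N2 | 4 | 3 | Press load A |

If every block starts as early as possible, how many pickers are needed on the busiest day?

13

Early-start schedule: Press load A@1, Block N1@1, Block S1@1, Block N2@3.
Load per day: day 1: 13, day 2: 13, day 3: 8, day 4: 8, day 5: 3, day 6: 3, day 7: 0, day 8: 0.
Peak is 13.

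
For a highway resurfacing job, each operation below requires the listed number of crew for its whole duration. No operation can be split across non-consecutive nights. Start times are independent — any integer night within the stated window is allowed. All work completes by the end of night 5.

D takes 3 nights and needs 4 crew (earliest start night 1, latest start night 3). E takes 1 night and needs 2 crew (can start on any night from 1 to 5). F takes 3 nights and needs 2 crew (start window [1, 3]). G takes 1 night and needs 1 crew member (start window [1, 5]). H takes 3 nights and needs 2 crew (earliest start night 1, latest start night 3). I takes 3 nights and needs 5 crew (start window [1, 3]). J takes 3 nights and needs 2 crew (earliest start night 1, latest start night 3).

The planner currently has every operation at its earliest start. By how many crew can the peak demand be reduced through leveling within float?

3

Early-start peak: n1:18  n2:15  n3:15  n4:0  n5:0 ⇒ 18.
Leveled (D@1, E@1, F@1, G@1, H@1, I@2, J@1): n1:13  n2:15  n3:15  n4:5  n5:0 ⇒ 15.
Reduction 18 − 15 = 3.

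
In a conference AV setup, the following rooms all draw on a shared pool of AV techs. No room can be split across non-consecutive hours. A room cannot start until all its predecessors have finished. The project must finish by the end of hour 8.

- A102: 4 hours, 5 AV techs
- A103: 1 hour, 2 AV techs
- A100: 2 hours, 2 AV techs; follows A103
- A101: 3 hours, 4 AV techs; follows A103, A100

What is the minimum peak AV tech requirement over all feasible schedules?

7

Early-start (A102@1, A103@1, A100@2, A101@4) gives peak 9: h1:7  h2:7  h3:7  h4:9  h5:4  h6:4  h7:0  h8:0.
Shift A101→5.
Schedule A102@1, A103@1, A100@2, A101@5: h1:7  h2:7  h3:7  h4:5  h5:4  h6:4  h7:4  h8:0 — peak 7.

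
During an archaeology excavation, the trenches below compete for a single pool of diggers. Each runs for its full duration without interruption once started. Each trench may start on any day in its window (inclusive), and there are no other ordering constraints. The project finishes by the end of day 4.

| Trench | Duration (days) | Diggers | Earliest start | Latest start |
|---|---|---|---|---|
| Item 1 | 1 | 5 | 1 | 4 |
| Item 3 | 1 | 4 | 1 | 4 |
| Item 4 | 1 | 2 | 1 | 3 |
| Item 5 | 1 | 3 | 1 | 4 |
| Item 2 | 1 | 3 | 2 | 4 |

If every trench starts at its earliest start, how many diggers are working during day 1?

14

At early start, day 1 has: Item 1, Item 3, Item 4, Item 5.
Demand: 5 + 4 + 2 + 3 = 14.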